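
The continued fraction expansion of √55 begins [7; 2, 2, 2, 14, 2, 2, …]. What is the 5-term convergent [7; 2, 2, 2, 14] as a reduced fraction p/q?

1283/173

a_0 = 7: 7/1
a_1 = 2: 15/2
a_2 = 2: 37/5
a_3 = 2: 89/12
a_4 = 14: 1283/173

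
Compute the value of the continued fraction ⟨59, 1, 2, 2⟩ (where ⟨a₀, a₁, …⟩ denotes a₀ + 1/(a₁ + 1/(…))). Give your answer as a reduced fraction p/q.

418/7

Start with 2.
2 + 1/(2/1) = 2 + 1/2 = 5/2
1 + 1/(5/2) = 1 + 2/5 = 7/5
59 + 1/(7/5) = 59 + 5/7 = 418/7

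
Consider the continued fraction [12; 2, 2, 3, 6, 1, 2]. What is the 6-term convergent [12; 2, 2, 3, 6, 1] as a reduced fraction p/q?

1539/124

a_0 = 12: 12/1
a_1 = 2: 25/2
a_2 = 2: 62/5
a_3 = 3: 211/17
a_4 = 6: 1328/107
a_5 = 1: 1539/124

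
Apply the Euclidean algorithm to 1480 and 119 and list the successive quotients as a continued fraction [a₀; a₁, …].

Repeatedly divide and take the remainder:
1480 = 12·119 + 52, so a_0 = 12
119 = 2·52 + 15, so a_1 = 2
52 = 3·15 + 7, so a_2 = 3
15 = 2·7 + 1, so a_3 = 2
7 = 7·1 + 0, so a_4 = 7

[12; 2, 3, 2, 7]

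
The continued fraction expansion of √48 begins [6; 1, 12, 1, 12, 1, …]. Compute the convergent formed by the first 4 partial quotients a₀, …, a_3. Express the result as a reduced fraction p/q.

97/14

Start with 1.
12 + 1/(1/1) = 12 + 1/1 = 13/1
1 + 1/(13/1) = 1 + 1/13 = 14/13
6 + 1/(14/13) = 6 + 13/14 = 97/14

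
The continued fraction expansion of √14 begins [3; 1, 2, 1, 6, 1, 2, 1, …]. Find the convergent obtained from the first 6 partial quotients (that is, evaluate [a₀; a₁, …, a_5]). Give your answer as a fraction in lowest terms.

116/31

Use the convergent recurrence hₖ = aₖ·hₖ₋₁ + hₖ₋₂ (and likewise for the denominators kₖ):
a_0 = 3: 3/1
a_1 = 1: 4/1
a_2 = 2: 11/3
a_3 = 1: 15/4
a_4 = 6: 101/27
a_5 = 1: 116/31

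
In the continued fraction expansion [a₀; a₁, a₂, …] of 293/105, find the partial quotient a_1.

293 ÷ 105 → quotient 2, remainder 83
105 ÷ 83 → quotient 1, remainder 22

1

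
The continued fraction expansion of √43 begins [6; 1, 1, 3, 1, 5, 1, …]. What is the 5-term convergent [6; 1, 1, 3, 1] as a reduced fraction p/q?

Start with 1.
3 + 1/(1/1) = 3 + 1/1 = 4/1
1 + 1/(4/1) = 1 + 1/4 = 5/4
1 + 1/(5/4) = 1 + 4/5 = 9/5
6 + 1/(9/5) = 6 + 5/9 = 59/9

59/9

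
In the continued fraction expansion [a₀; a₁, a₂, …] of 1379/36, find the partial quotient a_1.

1379 ÷ 36 → quotient 38, remainder 11
36 ÷ 11 → quotient 3, remainder 3

3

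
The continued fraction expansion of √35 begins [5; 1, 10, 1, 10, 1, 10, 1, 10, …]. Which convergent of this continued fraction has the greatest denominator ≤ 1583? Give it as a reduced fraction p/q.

List convergents until the denominator exceeds the bound:
a_0 = 5: 5/1  (≤ bound)
a_1 = 1: 6/1  (≤ bound)
a_2 = 10: 65/11  (≤ bound)
a_3 = 1: 71/12  (≤ bound)
a_4 = 10: 775/131  (≤ bound)
a_5 = 1: 846/143  (≤ bound)
a_6 = 10: 9235/1561  (≤ bound)
a_7 = 1: 10081/1704  (> 1583, stop)

9235/1561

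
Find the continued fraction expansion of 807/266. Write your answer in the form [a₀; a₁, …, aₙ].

[3; 29, 1, 1, 4]

Run the Euclidean algorithm, recording each quotient:
807 = 3·266 + 9, so a_0 = 3
266 = 29·9 + 5, so a_1 = 29
9 = 1·5 + 4, so a_2 = 1
5 = 1·4 + 1, so a_3 = 1
4 = 4·1 + 0, so a_4 = 4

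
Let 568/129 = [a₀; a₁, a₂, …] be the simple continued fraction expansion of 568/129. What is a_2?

568 ÷ 129 → quotient 4, remainder 52
129 ÷ 52 → quotient 2, remainder 25
52 ÷ 25 → quotient 2, remainder 2

2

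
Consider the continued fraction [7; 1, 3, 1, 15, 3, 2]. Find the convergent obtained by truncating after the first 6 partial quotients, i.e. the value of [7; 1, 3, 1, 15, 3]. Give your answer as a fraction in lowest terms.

Use the convergent recurrence hₖ = aₖ·hₖ₋₁ + hₖ₋₂ (and likewise for the denominators kₖ):
a_0 = 7: 7/1
a_1 = 1: 8/1
a_2 = 3: 31/4
a_3 = 1: 39/5
a_4 = 15: 616/79
a_5 = 3: 1887/242

1887/242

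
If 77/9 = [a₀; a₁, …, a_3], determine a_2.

Run the Euclidean algorithm, recording each quotient:
77 = 8·9 + 5, so a_0 = 8
9 = 1·5 + 4, so a_1 = 1
5 = 1·4 + 1, so a_2 = 1

1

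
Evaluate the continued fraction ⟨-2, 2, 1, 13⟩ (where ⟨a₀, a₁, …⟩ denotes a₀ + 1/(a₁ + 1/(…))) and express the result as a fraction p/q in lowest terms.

Start with 13.
1 + 1/(13/1) = 1 + 1/13 = 14/13
2 + 1/(14/13) = 2 + 13/14 = 41/14
-2 + 1/(41/14) = -2 + 14/41 = -68/41

-68/41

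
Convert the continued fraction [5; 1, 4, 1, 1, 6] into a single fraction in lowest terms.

419/72

a_0 = 5: 5/1
a_1 = 1: 6/1
a_2 = 4: 29/5
a_3 = 1: 35/6
a_4 = 1: 64/11
a_5 = 6: 419/72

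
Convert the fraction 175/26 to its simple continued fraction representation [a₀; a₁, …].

Run the Euclidean algorithm, recording each quotient:
175 = 6·26 + 19, so a_0 = 6
26 = 1·19 + 7, so a_1 = 1
19 = 2·7 + 5, so a_2 = 2
7 = 1·5 + 2, so a_3 = 1
5 = 2·2 + 1, so a_4 = 2
2 = 2·1 + 0, so a_5 = 2

[6; 1, 2, 1, 2, 2]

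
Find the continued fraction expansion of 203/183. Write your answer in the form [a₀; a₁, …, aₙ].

Apply division with remainder until the remainder is 0:
⌊203/183⌋ = 1, remainder 20
⌊183/20⌋ = 9, remainder 3
⌊20/3⌋ = 6, remainder 2
⌊3/2⌋ = 1, remainder 1
⌊2/1⌋ = 2, remainder 0

[1; 9, 6, 1, 2]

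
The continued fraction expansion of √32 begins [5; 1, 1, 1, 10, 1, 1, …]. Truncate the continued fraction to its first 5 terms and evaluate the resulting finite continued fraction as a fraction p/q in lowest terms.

181/32

Start with 10.
1 + 1/(10/1) = 1 + 1/10 = 11/10
1 + 1/(11/10) = 1 + 10/11 = 21/11
1 + 1/(21/11) = 1 + 11/21 = 32/21
5 + 1/(32/21) = 5 + 21/32 = 181/32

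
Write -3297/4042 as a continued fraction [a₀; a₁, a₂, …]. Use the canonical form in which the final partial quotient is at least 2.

-3297 ÷ 4042 → quotient -1, remainder 745
4042 ÷ 745 → quotient 5, remainder 317
745 ÷ 317 → quotient 2, remainder 111
317 ÷ 111 → quotient 2, remainder 95
111 ÷ 95 → quotient 1, remainder 16
95 ÷ 16 → quotient 5, remainder 15
16 ÷ 15 → quotient 1, remainder 1
15 ÷ 1 → quotient 15, remainder 0

[-1; 5, 2, 2, 1, 5, 1, 15]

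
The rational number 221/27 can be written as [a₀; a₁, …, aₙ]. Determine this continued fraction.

221 ÷ 27 → quotient 8, remainder 5
27 ÷ 5 → quotient 5, remainder 2
5 ÷ 2 → quotient 2, remainder 1
2 ÷ 1 → quotient 2, remainder 0

[8; 5, 2, 2]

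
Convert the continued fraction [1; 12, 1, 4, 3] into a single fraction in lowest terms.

a_0 = 1: 1/1
a_1 = 12: 13/12
a_2 = 1: 14/13
a_3 = 4: 69/64
a_4 = 3: 221/205

221/205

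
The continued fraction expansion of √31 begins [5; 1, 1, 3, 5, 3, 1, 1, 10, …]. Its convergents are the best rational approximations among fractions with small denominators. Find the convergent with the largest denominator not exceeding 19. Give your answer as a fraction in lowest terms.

39/7

List convergents until the denominator exceeds the bound:
a_0 = 5: 5/1  (≤ bound)
a_1 = 1: 6/1  (≤ bound)
a_2 = 1: 11/2  (≤ bound)
a_3 = 3: 39/7  (≤ bound)
a_4 = 5: 206/37  (> 19, stop)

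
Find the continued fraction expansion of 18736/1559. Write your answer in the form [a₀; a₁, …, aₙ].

[12; 55, 1, 2, 9]

⌊18736/1559⌋ = 12, remainder 28
⌊1559/28⌋ = 55, remainder 19
⌊28/19⌋ = 1, remainder 9
⌊19/9⌋ = 2, remainder 1
⌊9/1⌋ = 9, remainder 0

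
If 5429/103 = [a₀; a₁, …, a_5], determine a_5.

4

5429 ÷ 103 → quotient 52, remainder 73
103 ÷ 73 → quotient 1, remainder 30
73 ÷ 30 → quotient 2, remainder 13
30 ÷ 13 → quotient 2, remainder 4
13 ÷ 4 → quotient 3, remainder 1
4 ÷ 1 → quotient 4, remainder 0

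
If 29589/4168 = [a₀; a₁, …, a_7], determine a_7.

29589 ÷ 4168 → quotient 7, remainder 413
4168 ÷ 413 → quotient 10, remainder 38
413 ÷ 38 → quotient 10, remainder 33
38 ÷ 33 → quotient 1, remainder 5
33 ÷ 5 → quotient 6, remainder 3
5 ÷ 3 → quotient 1, remainder 2
3 ÷ 2 → quotient 1, remainder 1
2 ÷ 1 → quotient 2, remainder 0

2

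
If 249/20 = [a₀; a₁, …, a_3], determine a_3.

Repeatedly divide and take the remainder:
249 ÷ 20 → quotient 12, remainder 9
20 ÷ 9 → quotient 2, remainder 2
9 ÷ 2 → quotient 4, remainder 1
2 ÷ 1 → quotient 2, remainder 0

2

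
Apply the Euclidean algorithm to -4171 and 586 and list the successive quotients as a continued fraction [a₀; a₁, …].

-4171 ÷ 586 → quotient -8, remainder 517
586 ÷ 517 → quotient 1, remainder 69
517 ÷ 69 → quotient 7, remainder 34
69 ÷ 34 → quotient 2, remainder 1
34 ÷ 1 → quotient 34, remainder 0

[-8; 1, 7, 2, 34]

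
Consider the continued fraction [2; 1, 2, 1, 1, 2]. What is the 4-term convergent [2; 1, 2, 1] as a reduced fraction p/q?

11/4

Build up convergents one term at a time:
a_0 = 2: 2/1
a_1 = 1: 3/1
a_2 = 2: 8/3
a_3 = 1: 11/4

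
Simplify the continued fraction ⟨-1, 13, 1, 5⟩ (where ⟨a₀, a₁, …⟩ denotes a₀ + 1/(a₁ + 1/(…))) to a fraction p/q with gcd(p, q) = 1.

Starting at the tail and folding back:
Start with 5.
1 + 1/(5/1) = 1 + 1/5 = 6/5
13 + 1/(6/5) = 13 + 5/6 = 83/6
-1 + 1/(83/6) = -1 + 6/83 = -77/83

-77/83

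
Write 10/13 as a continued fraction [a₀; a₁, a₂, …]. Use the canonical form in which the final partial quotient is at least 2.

[0; 1, 3, 3]

Apply division with remainder until the remainder is 0:
⌊10/13⌋ = 0, remainder 10
⌊13/10⌋ = 1, remainder 3
⌊10/3⌋ = 3, remainder 1
⌊3/1⌋ = 3, remainder 0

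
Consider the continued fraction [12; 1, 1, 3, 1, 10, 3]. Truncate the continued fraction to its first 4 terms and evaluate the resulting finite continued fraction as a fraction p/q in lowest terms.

Start with 3.
1 + 1/(3/1) = 1 + 1/3 = 4/3
1 + 1/(4/3) = 1 + 3/4 = 7/4
12 + 1/(7/4) = 12 + 4/7 = 88/7

88/7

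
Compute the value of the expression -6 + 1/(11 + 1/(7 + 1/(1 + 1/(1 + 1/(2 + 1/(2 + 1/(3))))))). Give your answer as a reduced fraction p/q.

-20461/3462

Start with 3.
2 + 1/(3/1) = 2 + 1/3 = 7/3
2 + 1/(7/3) = 2 + 3/7 = 17/7
1 + 1/(17/7) = 1 + 7/17 = 24/17
1 + 1/(24/17) = 1 + 17/24 = 41/24
7 + 1/(41/24) = 7 + 24/41 = 311/41
11 + 1/(311/41) = 11 + 41/311 = 3462/311
-6 + 1/(3462/311) = -6 + 311/3462 = -20461/3462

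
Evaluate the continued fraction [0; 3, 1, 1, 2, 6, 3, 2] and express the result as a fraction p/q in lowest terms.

234/841

Build up convergents one term at a time:
a_0 = 0: 0/1
a_1 = 3: 1/3
a_2 = 1: 1/4
a_3 = 1: 2/7
a_4 = 2: 5/18
a_5 = 6: 32/115
a_6 = 3: 101/363
a_7 = 2: 234/841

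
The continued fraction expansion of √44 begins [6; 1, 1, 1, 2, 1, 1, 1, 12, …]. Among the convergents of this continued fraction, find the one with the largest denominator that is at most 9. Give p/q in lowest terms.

List convergents until the denominator exceeds the bound:
a_0 = 6: 6/1  (≤ bound)
a_1 = 1: 7/1  (≤ bound)
a_2 = 1: 13/2  (≤ bound)
a_3 = 1: 20/3  (≤ bound)
a_4 = 2: 53/8  (≤ bound)
a_5 = 1: 73/11  (> 9, stop)

53/8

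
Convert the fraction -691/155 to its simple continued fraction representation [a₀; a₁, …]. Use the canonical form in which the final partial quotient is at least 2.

Run the Euclidean algorithm, recording each quotient:
-691 ÷ 155 → quotient -5, remainder 84
155 ÷ 84 → quotient 1, remainder 71
84 ÷ 71 → quotient 1, remainder 13
71 ÷ 13 → quotient 5, remainder 6
13 ÷ 6 → quotient 2, remainder 1
6 ÷ 1 → quotient 6, remainder 0

[-5; 1, 1, 5, 2, 6]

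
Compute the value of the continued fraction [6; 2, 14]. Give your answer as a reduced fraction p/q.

a_0 = 6: 6/1
a_1 = 2: 13/2
a_2 = 14: 188/29

188/29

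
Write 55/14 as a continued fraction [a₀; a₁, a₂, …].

[3; 1, 13]

55 = 3·14 + 13, so a_0 = 3
14 = 1·13 + 1, so a_1 = 1
13 = 13·1 + 0, so a_2 = 13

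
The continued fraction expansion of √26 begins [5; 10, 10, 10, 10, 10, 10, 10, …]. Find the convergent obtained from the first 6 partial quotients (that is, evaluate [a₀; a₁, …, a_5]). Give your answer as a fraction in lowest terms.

530451/104030

Work from the innermost term outward:
Start with 10.
10 + 1/(10/1) = 10 + 1/10 = 101/10
10 + 1/(101/10) = 10 + 10/101 = 1020/101
10 + 1/(1020/101) = 10 + 101/1020 = 10301/1020
10 + 1/(10301/1020) = 10 + 1020/10301 = 104030/10301
5 + 1/(104030/10301) = 5 + 10301/104030 = 530451/104030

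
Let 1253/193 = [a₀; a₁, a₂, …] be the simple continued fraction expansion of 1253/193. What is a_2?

⌊1253/193⌋ = 6, remainder 95
⌊193/95⌋ = 2, remainder 3
⌊95/3⌋ = 31, remainder 2

31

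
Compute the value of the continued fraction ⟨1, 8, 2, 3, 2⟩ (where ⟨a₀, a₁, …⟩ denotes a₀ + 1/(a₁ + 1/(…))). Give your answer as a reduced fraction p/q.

151/135

a_0 = 1: 1/1
a_1 = 8: 9/8
a_2 = 2: 19/17
a_3 = 3: 66/59
a_4 = 2: 151/135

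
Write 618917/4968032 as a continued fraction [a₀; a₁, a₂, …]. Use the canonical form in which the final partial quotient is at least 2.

[0; 8, 37, 14, 3, 55, 7]

618917 ÷ 4968032 → quotient 0, remainder 618917
4968032 ÷ 618917 → quotient 8, remainder 16696
618917 ÷ 16696 → quotient 37, remainder 1165
16696 ÷ 1165 → quotient 14, remainder 386
1165 ÷ 386 → quotient 3, remainder 7
386 ÷ 7 → quotient 55, remainder 1
7 ÷ 1 → quotient 7, remainder 0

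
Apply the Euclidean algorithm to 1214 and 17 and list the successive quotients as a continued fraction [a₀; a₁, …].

[71; 2, 2, 3]

1214 = 71·17 + 7, so a_0 = 71
17 = 2·7 + 3, so a_1 = 2
7 = 2·3 + 1, so a_2 = 2
3 = 3·1 + 0, so a_3 = 3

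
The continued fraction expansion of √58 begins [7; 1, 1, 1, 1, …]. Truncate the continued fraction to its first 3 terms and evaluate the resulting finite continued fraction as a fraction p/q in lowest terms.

15/2

a_0 = 7: 7/1
a_1 = 1: 8/1
a_2 = 1: 15/2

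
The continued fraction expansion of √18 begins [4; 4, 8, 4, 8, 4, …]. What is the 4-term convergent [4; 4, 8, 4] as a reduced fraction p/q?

a_0 = 4: 4/1
a_1 = 4: 17/4
a_2 = 8: 140/33
a_3 = 4: 577/136

577/136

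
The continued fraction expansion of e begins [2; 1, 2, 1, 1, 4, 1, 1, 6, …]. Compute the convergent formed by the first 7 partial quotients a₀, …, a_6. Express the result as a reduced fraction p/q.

106/39

Start with 1.
4 + 1/(1/1) = 4 + 1/1 = 5/1
1 + 1/(5/1) = 1 + 1/5 = 6/5
1 + 1/(6/5) = 1 + 5/6 = 11/6
2 + 1/(11/6) = 2 + 6/11 = 28/11
1 + 1/(28/11) = 1 + 11/28 = 39/28
2 + 1/(39/28) = 2 + 28/39 = 106/39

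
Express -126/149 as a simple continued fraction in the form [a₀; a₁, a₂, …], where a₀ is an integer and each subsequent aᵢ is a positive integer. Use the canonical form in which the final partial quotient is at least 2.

[-1; 6, 2, 11]

Repeatedly divide and take the remainder:
-126 = -1·149 + 23, so a_0 = -1
149 = 6·23 + 11, so a_1 = 6
23 = 2·11 + 1, so a_2 = 2
11 = 11·1 + 0, so a_3 = 11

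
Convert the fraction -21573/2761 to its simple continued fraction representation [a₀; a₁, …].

-21573 = -8·2761 + 515, so a_0 = -8
2761 = 5·515 + 186, so a_1 = 5
515 = 2·186 + 143, so a_2 = 2
186 = 1·143 + 43, so a_3 = 1
143 = 3·43 + 14, so a_4 = 3
43 = 3·14 + 1, so a_5 = 3
14 = 14·1 + 0, so a_6 = 14

[-8; 5, 2, 1, 3, 3, 14]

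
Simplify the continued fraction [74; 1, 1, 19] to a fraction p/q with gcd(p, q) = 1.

2906/39

Start with 19.
1 + 1/(19/1) = 1 + 1/19 = 20/19
1 + 1/(20/19) = 1 + 19/20 = 39/20
74 + 1/(39/20) = 74 + 20/39 = 2906/39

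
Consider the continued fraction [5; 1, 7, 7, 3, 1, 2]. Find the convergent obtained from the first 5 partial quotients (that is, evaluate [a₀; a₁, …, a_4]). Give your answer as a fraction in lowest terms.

1052/179

Start with 3.
7 + 1/(3/1) = 7 + 1/3 = 22/3
7 + 1/(22/3) = 7 + 3/22 = 157/22
1 + 1/(157/22) = 1 + 22/157 = 179/157
5 + 1/(179/157) = 5 + 157/179 = 1052/179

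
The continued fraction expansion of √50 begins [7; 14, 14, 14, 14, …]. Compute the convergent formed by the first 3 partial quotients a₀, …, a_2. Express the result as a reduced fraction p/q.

1393/197

Compute successive convergents:
a_0 = 7: 7/1
a_1 = 14: 99/14
a_2 = 14: 1393/197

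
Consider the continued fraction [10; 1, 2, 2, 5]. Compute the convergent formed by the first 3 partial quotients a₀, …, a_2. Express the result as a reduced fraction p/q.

Starting at the tail and folding back:
Start with 2.
1 + 1/(2/1) = 1 + 1/2 = 3/2
10 + 1/(3/2) = 10 + 2/3 = 32/3

32/3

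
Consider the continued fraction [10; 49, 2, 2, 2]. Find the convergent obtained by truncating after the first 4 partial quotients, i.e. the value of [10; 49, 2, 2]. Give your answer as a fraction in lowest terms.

Start with 2.
2 + 1/(2/1) = 2 + 1/2 = 5/2
49 + 1/(5/2) = 49 + 2/5 = 247/5
10 + 1/(247/5) = 10 + 5/247 = 2475/247

2475/247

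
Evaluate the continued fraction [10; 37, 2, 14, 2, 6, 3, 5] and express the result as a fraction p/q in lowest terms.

a_0 = 10: 10/1
a_1 = 37: 371/37
a_2 = 2: 752/75
a_3 = 14: 10899/1087
a_4 = 2: 22550/2249
a_5 = 6: 146199/14581
a_6 = 3: 461147/45992
a_7 = 5: 2451934/244541

2451934/244541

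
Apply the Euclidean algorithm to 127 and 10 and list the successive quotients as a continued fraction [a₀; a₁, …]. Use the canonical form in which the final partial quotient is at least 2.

127 = 12·10 + 7, so a_0 = 12
10 = 1·7 + 3, so a_1 = 1
7 = 2·3 + 1, so a_2 = 2
3 = 3·1 + 0, so a_3 = 3

[12; 1, 2, 3]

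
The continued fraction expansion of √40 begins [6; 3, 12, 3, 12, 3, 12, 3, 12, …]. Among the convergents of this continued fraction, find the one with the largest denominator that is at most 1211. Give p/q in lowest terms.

a_0 = 6: 6/1  (≤ bound)
a_1 = 3: 19/3  (≤ bound)
a_2 = 12: 234/37  (≤ bound)
a_3 = 3: 721/114  (≤ bound)
a_4 = 12: 8886/1405  (> 1211, stop)

721/114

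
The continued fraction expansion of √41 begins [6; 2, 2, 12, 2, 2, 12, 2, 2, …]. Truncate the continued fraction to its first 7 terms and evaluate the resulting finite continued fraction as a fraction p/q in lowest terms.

25414/3969

Use the convergent recurrence hₖ = aₖ·hₖ₋₁ + hₖ₋₂ (and likewise for the denominators kₖ):
a_0 = 6: 6/1
a_1 = 2: 13/2
a_2 = 2: 32/5
a_3 = 12: 397/62
a_4 = 2: 826/129
a_5 = 2: 2049/320
a_6 = 12: 25414/3969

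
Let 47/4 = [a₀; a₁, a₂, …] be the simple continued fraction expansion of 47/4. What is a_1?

Run the Euclidean algorithm, recording each quotient:
47 ÷ 4 → quotient 11, remainder 3
4 ÷ 3 → quotient 1, remainder 1

1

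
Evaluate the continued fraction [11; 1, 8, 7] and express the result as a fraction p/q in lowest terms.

761/64

Work from the innermost term outward:
Start with 7.
8 + 1/(7/1) = 8 + 1/7 = 57/7
1 + 1/(57/7) = 1 + 7/57 = 64/57
11 + 1/(64/57) = 11 + 57/64 = 761/64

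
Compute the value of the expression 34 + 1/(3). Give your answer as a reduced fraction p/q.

103/3

Start with 3.
34 + 1/(3/1) = 34 + 1/3 = 103/3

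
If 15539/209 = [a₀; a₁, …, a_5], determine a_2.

1

⌊15539/209⌋ = 74, remainder 73
⌊209/73⌋ = 2, remainder 63
⌊73/63⌋ = 1, remainder 10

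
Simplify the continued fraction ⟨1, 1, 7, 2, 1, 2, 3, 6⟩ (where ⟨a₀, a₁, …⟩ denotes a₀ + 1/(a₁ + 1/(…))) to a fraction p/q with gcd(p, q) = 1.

Build up convergents one term at a time:
a_0 = 1: 1/1
a_1 = 1: 2/1
a_2 = 7: 15/8
a_3 = 2: 32/17
a_4 = 1: 47/25
a_5 = 2: 126/67
a_6 = 3: 425/226
a_7 = 6: 2676/1423

2676/1423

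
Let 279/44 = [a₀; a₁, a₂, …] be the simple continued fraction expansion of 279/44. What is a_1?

Repeatedly divide and take the remainder:
⌊279/44⌋ = 6, remainder 15
⌊44/15⌋ = 2, remainder 14

2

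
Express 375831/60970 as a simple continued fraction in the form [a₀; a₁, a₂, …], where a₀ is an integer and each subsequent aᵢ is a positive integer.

[6; 6, 11, 13, 2, 33]

Apply division with remainder until the remainder is 0:
⌊375831/60970⌋ = 6, remainder 10011
⌊60970/10011⌋ = 6, remainder 904
⌊10011/904⌋ = 11, remainder 67
⌊904/67⌋ = 13, remainder 33
⌊67/33⌋ = 2, remainder 1
⌊33/1⌋ = 33, remainder 0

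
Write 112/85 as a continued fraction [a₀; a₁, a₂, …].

112 ÷ 85 → quotient 1, remainder 27
85 ÷ 27 → quotient 3, remainder 4
27 ÷ 4 → quotient 6, remainder 3
4 ÷ 3 → quotient 1, remainder 1
3 ÷ 1 → quotient 3, remainder 0

[1; 3, 6, 1, 3]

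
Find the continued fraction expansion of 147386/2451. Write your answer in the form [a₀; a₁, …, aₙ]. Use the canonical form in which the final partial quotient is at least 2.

[60; 7, 1, 1, 13, 12]

Run the Euclidean algorithm, recording each quotient:
147386 ÷ 2451 → quotient 60, remainder 326
2451 ÷ 326 → quotient 7, remainder 169
326 ÷ 169 → quotient 1, remainder 157
169 ÷ 157 → quotient 1, remainder 12
157 ÷ 12 → quotient 13, remainder 1
12 ÷ 1 → quotient 12, remainder 0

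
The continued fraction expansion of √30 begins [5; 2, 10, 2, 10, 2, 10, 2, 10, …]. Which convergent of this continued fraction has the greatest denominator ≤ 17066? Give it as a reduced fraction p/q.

55435/10121

List convergents until the denominator exceeds the bound:
a_0 = 5: 5/1  (≤ bound)
a_1 = 2: 11/2  (≤ bound)
a_2 = 10: 115/21  (≤ bound)
a_3 = 2: 241/44  (≤ bound)
a_4 = 10: 2525/461  (≤ bound)
a_5 = 2: 5291/966  (≤ bound)
a_6 = 10: 55435/10121  (≤ bound)
a_7 = 2: 116161/21208  (> 17066, stop)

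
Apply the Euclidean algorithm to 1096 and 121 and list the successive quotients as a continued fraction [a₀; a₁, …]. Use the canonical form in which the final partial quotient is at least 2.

1096 ÷ 121 → quotient 9, remainder 7
121 ÷ 7 → quotient 17, remainder 2
7 ÷ 2 → quotient 3, remainder 1
2 ÷ 1 → quotient 2, remainder 0

[9; 17, 3, 2]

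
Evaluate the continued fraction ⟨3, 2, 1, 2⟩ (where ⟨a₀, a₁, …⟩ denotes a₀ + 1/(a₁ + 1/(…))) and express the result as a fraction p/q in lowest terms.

Start with 2.
1 + 1/(2/1) = 1 + 1/2 = 3/2
2 + 1/(3/2) = 2 + 2/3 = 8/3
3 + 1/(8/3) = 3 + 3/8 = 27/8

27/8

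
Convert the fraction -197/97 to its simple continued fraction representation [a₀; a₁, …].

[-3; 1, 31, 3]

-197 = -3·97 + 94, so a_0 = -3
97 = 1·94 + 3, so a_1 = 1
94 = 31·3 + 1, so a_2 = 31
3 = 3·1 + 0, so a_3 = 3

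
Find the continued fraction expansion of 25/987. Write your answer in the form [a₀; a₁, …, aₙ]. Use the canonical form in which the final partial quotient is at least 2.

Apply division with remainder until the remainder is 0:
25 = 0·987 + 25, so a_0 = 0
987 = 39·25 + 12, so a_1 = 39
25 = 2·12 + 1, so a_2 = 2
12 = 12·1 + 0, so a_3 = 12

[0; 39, 2, 12]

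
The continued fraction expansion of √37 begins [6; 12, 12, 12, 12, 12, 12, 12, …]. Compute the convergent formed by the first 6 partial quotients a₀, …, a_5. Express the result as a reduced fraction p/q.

Build up convergents one term at a time:
a_0 = 6: 6/1
a_1 = 12: 73/12
a_2 = 12: 882/145
a_3 = 12: 10657/1752
a_4 = 12: 128766/21169
a_5 = 12: 1555849/255780

1555849/255780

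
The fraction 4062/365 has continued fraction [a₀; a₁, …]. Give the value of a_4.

3

Run the Euclidean algorithm, recording each quotient:
4062 ÷ 365 → quotient 11, remainder 47
365 ÷ 47 → quotient 7, remainder 36
47 ÷ 36 → quotient 1, remainder 11
36 ÷ 11 → quotient 3, remainder 3
11 ÷ 3 → quotient 3, remainder 2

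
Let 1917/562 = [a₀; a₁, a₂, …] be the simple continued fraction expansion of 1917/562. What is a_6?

3

Run the Euclidean algorithm, recording each quotient:
⌊1917/562⌋ = 3, remainder 231
⌊562/231⌋ = 2, remainder 100
⌊231/100⌋ = 2, remainder 31
⌊100/31⌋ = 3, remainder 7
⌊31/7⌋ = 4, remainder 3
⌊7/3⌋ = 2, remainder 1
⌊3/1⌋ = 3, remainder 0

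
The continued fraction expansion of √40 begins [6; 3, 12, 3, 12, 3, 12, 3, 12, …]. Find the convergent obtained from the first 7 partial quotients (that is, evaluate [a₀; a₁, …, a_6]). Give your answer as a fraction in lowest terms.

337434/53353

a_0 = 6: 6/1
a_1 = 3: 19/3
a_2 = 12: 234/37
a_3 = 3: 721/114
a_4 = 12: 8886/1405
a_5 = 3: 27379/4329
a_6 = 12: 337434/53353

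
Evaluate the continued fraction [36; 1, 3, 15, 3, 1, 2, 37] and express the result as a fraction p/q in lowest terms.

937926/25519

a_0 = 36: 36/1
a_1 = 1: 37/1
a_2 = 3: 147/4
a_3 = 15: 2242/61
a_4 = 3: 6873/187
a_5 = 1: 9115/248
a_6 = 2: 25103/683
a_7 = 37: 937926/25519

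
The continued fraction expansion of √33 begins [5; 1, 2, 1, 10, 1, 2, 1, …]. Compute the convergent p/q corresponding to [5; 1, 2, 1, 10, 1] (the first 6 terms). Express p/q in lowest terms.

Use the convergent recurrence hₖ = aₖ·hₖ₋₁ + hₖ₋₂ (and likewise for the denominators kₖ):
a_0 = 5: 5/1
a_1 = 1: 6/1
a_2 = 2: 17/3
a_3 = 1: 23/4
a_4 = 10: 247/43
a_5 = 1: 270/47

270/47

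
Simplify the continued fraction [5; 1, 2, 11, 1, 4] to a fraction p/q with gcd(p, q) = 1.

1033/182

Start with 4.
1 + 1/(4/1) = 1 + 1/4 = 5/4
11 + 1/(5/4) = 11 + 4/5 = 59/5
2 + 1/(59/5) = 2 + 5/59 = 123/59
1 + 1/(123/59) = 1 + 59/123 = 182/123
5 + 1/(182/123) = 5 + 123/182 = 1033/182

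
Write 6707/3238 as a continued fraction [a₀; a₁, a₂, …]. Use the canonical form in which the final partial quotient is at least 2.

Run the Euclidean algorithm, recording each quotient:
6707 ÷ 3238 → quotient 2, remainder 231
3238 ÷ 231 → quotient 14, remainder 4
231 ÷ 4 → quotient 57, remainder 3
4 ÷ 3 → quotient 1, remainder 1
3 ÷ 1 → quotient 3, remainder 0

[2; 14, 57, 1, 3]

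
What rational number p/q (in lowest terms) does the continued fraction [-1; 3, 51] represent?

-103/154

a_0 = -1: -1/1
a_1 = 3: -2/3
a_2 = 51: -103/154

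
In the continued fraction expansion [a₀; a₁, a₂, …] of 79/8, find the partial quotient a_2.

⌊79/8⌋ = 9, remainder 7
⌊8/7⌋ = 1, remainder 1
⌊7/1⌋ = 7, remainder 0

7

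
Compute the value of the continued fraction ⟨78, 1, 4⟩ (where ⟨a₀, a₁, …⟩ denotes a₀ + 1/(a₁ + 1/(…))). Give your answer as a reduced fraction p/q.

394/5

Start with 4.
1 + 1/(4/1) = 1 + 1/4 = 5/4
78 + 1/(5/4) = 78 + 4/5 = 394/5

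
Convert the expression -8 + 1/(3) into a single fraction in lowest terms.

-23/3

Start with 3.
-8 + 1/(3/1) = -8 + 1/3 = -23/3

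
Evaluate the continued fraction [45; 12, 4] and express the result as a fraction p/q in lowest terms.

Build up convergents one term at a time:
a_0 = 45: 45/1
a_1 = 12: 541/12
a_2 = 4: 2209/49

2209/49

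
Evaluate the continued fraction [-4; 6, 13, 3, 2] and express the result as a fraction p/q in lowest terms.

-2167/565

Start with 2.
3 + 1/(2/1) = 3 + 1/2 = 7/2
13 + 1/(7/2) = 13 + 2/7 = 93/7
6 + 1/(93/7) = 6 + 7/93 = 565/93
-4 + 1/(565/93) = -4 + 93/565 = -2167/565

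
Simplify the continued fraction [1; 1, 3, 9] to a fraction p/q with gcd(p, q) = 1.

65/37

Start with 9.
3 + 1/(9/1) = 3 + 1/9 = 28/9
1 + 1/(28/9) = 1 + 9/28 = 37/28
1 + 1/(37/28) = 1 + 28/37 = 65/37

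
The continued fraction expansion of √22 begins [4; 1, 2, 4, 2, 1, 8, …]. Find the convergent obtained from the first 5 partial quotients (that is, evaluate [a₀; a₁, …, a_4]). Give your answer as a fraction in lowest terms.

136/29

Start with 2.
4 + 1/(2/1) = 4 + 1/2 = 9/2
2 + 1/(9/2) = 2 + 2/9 = 20/9
1 + 1/(20/9) = 1 + 9/20 = 29/20
4 + 1/(29/20) = 4 + 20/29 = 136/29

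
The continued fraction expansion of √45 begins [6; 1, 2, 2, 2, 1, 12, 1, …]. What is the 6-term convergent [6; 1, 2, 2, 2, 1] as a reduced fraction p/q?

161/24

Start with 1.
2 + 1/(1/1) = 2 + 1/1 = 3/1
2 + 1/(3/1) = 2 + 1/3 = 7/3
2 + 1/(7/3) = 2 + 3/7 = 17/7
1 + 1/(17/7) = 1 + 7/17 = 24/17
6 + 1/(24/17) = 6 + 17/24 = 161/24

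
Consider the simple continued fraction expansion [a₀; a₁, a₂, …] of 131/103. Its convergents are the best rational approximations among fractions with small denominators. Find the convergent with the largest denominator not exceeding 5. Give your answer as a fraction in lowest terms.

5/4

List convergents until the denominator exceeds the bound:
a_0 = 1: 1/1  (≤ bound)
a_1 = 3: 4/3  (≤ bound)
a_2 = 1: 5/4  (≤ bound)
a_3 = 2: 14/11  (> 5, stop)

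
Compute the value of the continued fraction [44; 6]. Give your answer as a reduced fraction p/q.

Start with 6.
44 + 1/(6/1) = 44 + 1/6 = 265/6

265/6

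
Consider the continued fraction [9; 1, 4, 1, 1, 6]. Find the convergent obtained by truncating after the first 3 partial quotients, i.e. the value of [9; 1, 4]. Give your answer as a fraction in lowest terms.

49/5

Use the convergent recurrence hₖ = aₖ·hₖ₋₁ + hₖ₋₂ (and likewise for the denominators kₖ):
a_0 = 9: 9/1
a_1 = 1: 10/1
a_2 = 4: 49/5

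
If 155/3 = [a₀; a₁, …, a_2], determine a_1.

Apply division with remainder until the remainder is 0:
155 = 51·3 + 2, so a_0 = 51
3 = 1·2 + 1, so a_1 = 1

1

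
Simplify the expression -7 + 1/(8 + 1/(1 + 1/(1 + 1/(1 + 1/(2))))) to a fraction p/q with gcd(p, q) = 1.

Starting at the tail and folding back:
Start with 2.
1 + 1/(2/1) = 1 + 1/2 = 3/2
1 + 1/(3/2) = 1 + 2/3 = 5/3
1 + 1/(5/3) = 1 + 3/5 = 8/5
8 + 1/(8/5) = 8 + 5/8 = 69/8
-7 + 1/(69/8) = -7 + 8/69 = -475/69

-475/69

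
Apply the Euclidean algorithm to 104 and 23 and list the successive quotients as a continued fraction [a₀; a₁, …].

104 ÷ 23 → quotient 4, remainder 12
23 ÷ 12 → quotient 1, remainder 11
12 ÷ 11 → quotient 1, remainder 1
11 ÷ 1 → quotient 11, remainder 0

[4; 1, 1, 11]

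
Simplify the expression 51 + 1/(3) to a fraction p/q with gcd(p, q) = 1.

Start with 3.
51 + 1/(3/1) = 51 + 1/3 = 154/3

154/3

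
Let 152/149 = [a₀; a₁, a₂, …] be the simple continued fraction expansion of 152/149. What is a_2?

⌊152/149⌋ = 1, remainder 3
⌊149/3⌋ = 49, remainder 2
⌊3/2⌋ = 1, remainder 1

1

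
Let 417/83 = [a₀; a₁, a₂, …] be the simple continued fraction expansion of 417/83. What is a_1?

Apply division with remainder until the remainder is 0:
417 ÷ 83 → quotient 5, remainder 2
83 ÷ 2 → quotient 41, remainder 1

41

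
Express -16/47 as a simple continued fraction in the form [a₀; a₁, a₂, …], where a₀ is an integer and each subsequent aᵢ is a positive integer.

Repeatedly divide and take the remainder:
⌊-16/47⌋ = -1, remainder 31
⌊47/31⌋ = 1, remainder 16
⌊31/16⌋ = 1, remainder 15
⌊16/15⌋ = 1, remainder 1
⌊15/1⌋ = 15, remainder 0

[-1; 1, 1, 1, 15]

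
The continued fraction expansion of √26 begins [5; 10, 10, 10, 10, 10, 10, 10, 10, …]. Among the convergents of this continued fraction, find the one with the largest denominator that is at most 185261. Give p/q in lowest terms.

530451/104030

a_0 = 5: 5/1  (≤ bound)
a_1 = 10: 51/10  (≤ bound)
a_2 = 10: 515/101  (≤ bound)
a_3 = 10: 5201/1020  (≤ bound)
a_4 = 10: 52525/10301  (≤ bound)
a_5 = 10: 530451/104030  (≤ bound)
a_6 = 10: 5357035/1050601  (> 185261, stop)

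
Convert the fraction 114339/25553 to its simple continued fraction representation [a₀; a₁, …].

Repeatedly divide and take the remainder:
114339 ÷ 25553 → quotient 4, remainder 12127
25553 ÷ 12127 → quotient 2, remainder 1299
12127 ÷ 1299 → quotient 9, remainder 436
1299 ÷ 436 → quotient 2, remainder 427
436 ÷ 427 → quotient 1, remainder 9
427 ÷ 9 → quotient 47, remainder 4
9 ÷ 4 → quotient 2, remainder 1
4 ÷ 1 → quotient 4, remainder 0

[4; 2, 9, 2, 1, 47, 2, 4]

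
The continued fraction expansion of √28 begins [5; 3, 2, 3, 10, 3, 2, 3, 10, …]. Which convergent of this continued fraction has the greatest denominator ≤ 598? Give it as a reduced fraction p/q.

a_0 = 5: 5/1  (≤ bound)
a_1 = 3: 16/3  (≤ bound)
a_2 = 2: 37/7  (≤ bound)
a_3 = 3: 127/24  (≤ bound)
a_4 = 10: 1307/247  (≤ bound)
a_5 = 3: 4048/765  (> 598, stop)

1307/247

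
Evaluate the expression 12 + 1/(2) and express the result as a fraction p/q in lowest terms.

25/2

a_0 = 12: 12/1
a_1 = 2: 25/2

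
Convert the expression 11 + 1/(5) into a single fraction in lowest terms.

Start with 5.
11 + 1/(5/1) = 11 + 1/5 = 56/5

56/5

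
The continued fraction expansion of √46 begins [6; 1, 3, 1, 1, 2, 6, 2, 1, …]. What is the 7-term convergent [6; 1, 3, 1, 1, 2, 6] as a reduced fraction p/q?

997/147

a_0 = 6: 6/1
a_1 = 1: 7/1
a_2 = 3: 27/4
a_3 = 1: 34/5
a_4 = 1: 61/9
a_5 = 2: 156/23
a_6 = 6: 997/147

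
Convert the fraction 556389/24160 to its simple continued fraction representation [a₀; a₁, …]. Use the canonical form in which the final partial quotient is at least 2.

556389 = 23·24160 + 709, so a_0 = 23
24160 = 34·709 + 54, so a_1 = 34
709 = 13·54 + 7, so a_2 = 13
54 = 7·7 + 5, so a_3 = 7
7 = 1·5 + 2, so a_4 = 1
5 = 2·2 + 1, so a_5 = 2
2 = 2·1 + 0, so a_6 = 2

[23; 34, 13, 7, 1, 2, 2]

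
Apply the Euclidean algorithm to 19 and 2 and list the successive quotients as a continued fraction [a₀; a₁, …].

Repeatedly divide and take the remainder:
19 = 9·2 + 1, so a_0 = 9
2 = 2·1 + 0, so a_1 = 2

[9; 2]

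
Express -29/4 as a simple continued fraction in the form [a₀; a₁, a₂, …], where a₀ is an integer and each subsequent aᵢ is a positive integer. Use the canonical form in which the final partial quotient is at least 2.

⌊-29/4⌋ = -8, remainder 3
⌊4/3⌋ = 1, remainder 1
⌊3/1⌋ = 3, remainder 0

[-8; 1, 3]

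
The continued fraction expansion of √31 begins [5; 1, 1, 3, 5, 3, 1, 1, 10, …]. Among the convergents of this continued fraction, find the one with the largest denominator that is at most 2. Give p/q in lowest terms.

a_0 = 5: 5/1  (≤ bound)
a_1 = 1: 6/1  (≤ bound)
a_2 = 1: 11/2  (≤ bound)
a_3 = 3: 39/7  (> 2, stop)

11/2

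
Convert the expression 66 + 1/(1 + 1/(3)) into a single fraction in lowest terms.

267/4

Build up convergents one term at a time:
a_0 = 66: 66/1
a_1 = 1: 67/1
a_2 = 3: 267/4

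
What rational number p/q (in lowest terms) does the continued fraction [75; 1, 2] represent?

227/3

a_0 = 75: 75/1
a_1 = 1: 76/1
a_2 = 2: 227/3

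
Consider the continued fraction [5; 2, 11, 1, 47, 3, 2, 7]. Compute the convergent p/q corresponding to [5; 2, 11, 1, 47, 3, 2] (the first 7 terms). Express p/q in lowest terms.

a_0 = 5: 5/1
a_1 = 2: 11/2
a_2 = 11: 126/23
a_3 = 1: 137/25
a_4 = 47: 6565/1198
a_5 = 3: 19832/3619
a_6 = 2: 46229/8436

46229/8436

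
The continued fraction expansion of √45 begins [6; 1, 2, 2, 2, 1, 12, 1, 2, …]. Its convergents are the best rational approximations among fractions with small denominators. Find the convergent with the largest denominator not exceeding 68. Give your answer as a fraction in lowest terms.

161/24

a_0 = 6: 6/1  (≤ bound)
a_1 = 1: 7/1  (≤ bound)
a_2 = 2: 20/3  (≤ bound)
a_3 = 2: 47/7  (≤ bound)
a_4 = 2: 114/17  (≤ bound)
a_5 = 1: 161/24  (≤ bound)
a_6 = 12: 2046/305  (> 68, stop)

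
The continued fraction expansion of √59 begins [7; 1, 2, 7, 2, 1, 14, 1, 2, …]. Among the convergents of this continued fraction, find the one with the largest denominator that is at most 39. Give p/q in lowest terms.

List convergents until the denominator exceeds the bound:
a_0 = 7: 7/1  (≤ bound)
a_1 = 1: 8/1  (≤ bound)
a_2 = 2: 23/3  (≤ bound)
a_3 = 7: 169/22  (≤ bound)
a_4 = 2: 361/47  (> 39, stop)

169/22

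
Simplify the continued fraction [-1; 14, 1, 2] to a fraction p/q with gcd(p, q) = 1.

Starting at the tail and folding back:
Start with 2.
1 + 1/(2/1) = 1 + 1/2 = 3/2
14 + 1/(3/2) = 14 + 2/3 = 44/3
-1 + 1/(44/3) = -1 + 3/44 = -41/44

-41/44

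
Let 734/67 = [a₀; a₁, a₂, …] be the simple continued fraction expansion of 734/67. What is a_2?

Run the Euclidean algorithm, recording each quotient:
734 = 10·67 + 64, so a_0 = 10
67 = 1·64 + 3, so a_1 = 1
64 = 21·3 + 1, so a_2 = 21

21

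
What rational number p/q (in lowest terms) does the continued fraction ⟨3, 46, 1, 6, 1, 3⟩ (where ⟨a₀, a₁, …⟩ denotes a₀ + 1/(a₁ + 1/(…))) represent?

4390/1453

Start with 3.
1 + 1/(3/1) = 1 + 1/3 = 4/3
6 + 1/(4/3) = 6 + 3/4 = 27/4
1 + 1/(27/4) = 1 + 4/27 = 31/27
46 + 1/(31/27) = 46 + 27/31 = 1453/31
3 + 1/(1453/31) = 3 + 31/1453 = 4390/1453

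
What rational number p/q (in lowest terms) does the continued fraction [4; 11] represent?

Starting at the tail and folding back:
Start with 11.
4 + 1/(11/1) = 4 + 1/11 = 45/11

45/11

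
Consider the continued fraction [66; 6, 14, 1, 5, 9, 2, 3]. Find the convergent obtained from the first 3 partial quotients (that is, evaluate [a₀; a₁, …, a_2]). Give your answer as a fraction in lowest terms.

Starting at the tail and folding back:
Start with 14.
6 + 1/(14/1) = 6 + 1/14 = 85/14
66 + 1/(85/14) = 66 + 14/85 = 5624/85

5624/85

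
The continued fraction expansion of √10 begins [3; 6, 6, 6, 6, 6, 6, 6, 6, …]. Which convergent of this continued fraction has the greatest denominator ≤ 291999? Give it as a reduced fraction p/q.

List convergents until the denominator exceeds the bound:
a_0 = 3: 3/1  (≤ bound)
a_1 = 6: 19/6  (≤ bound)
a_2 = 6: 117/37  (≤ bound)
a_3 = 6: 721/228  (≤ bound)
a_4 = 6: 4443/1405  (≤ bound)
a_5 = 6: 27379/8658  (≤ bound)
a_6 = 6: 168717/53353  (≤ bound)
a_7 = 6: 1039681/328776  (> 291999, stop)

168717/53353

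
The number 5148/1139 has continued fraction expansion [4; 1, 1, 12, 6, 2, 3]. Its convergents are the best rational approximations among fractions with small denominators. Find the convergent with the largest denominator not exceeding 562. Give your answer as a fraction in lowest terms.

List convergents until the denominator exceeds the bound:
a_0 = 4: 4/1  (≤ bound)
a_1 = 1: 5/1  (≤ bound)
a_2 = 1: 9/2  (≤ bound)
a_3 = 12: 113/25  (≤ bound)
a_4 = 6: 687/152  (≤ bound)
a_5 = 2: 1487/329  (≤ bound)
a_6 = 3: 5148/1139  (> 562, stop)

1487/329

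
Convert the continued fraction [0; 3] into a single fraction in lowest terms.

1/3

Use the convergent recurrence hₖ = aₖ·hₖ₋₁ + hₖ₋₂ (and likewise for the denominators kₖ):
a_0 = 0: 0/1
a_1 = 3: 1/3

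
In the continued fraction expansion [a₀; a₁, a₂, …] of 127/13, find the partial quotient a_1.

Run the Euclidean algorithm, recording each quotient:
⌊127/13⌋ = 9, remainder 10
⌊13/10⌋ = 1, remainder 3

1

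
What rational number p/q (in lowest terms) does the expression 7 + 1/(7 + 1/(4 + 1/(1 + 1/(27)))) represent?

Compute successive convergents:
a_0 = 7: 7/1
a_1 = 7: 50/7
a_2 = 4: 207/29
a_3 = 1: 257/36
a_4 = 27: 7146/1001

7146/1001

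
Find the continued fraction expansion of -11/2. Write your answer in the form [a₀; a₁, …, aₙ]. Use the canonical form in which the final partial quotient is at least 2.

⌊-11/2⌋ = -6, remainder 1
⌊2/1⌋ = 2, remainder 0

[-6; 2]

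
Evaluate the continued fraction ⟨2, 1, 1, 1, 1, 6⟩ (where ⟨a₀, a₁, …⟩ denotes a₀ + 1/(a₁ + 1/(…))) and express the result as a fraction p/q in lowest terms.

86/33

Starting at the tail and folding back:
Start with 6.
1 + 1/(6/1) = 1 + 1/6 = 7/6
1 + 1/(7/6) = 1 + 6/7 = 13/7
1 + 1/(13/7) = 1 + 7/13 = 20/13
1 + 1/(20/13) = 1 + 13/20 = 33/20
2 + 1/(33/20) = 2 + 20/33 = 86/33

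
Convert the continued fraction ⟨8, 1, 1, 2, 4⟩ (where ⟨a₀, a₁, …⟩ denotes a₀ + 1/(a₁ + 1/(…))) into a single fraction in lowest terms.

189/22

Start with 4.
2 + 1/(4/1) = 2 + 1/4 = 9/4
1 + 1/(9/4) = 1 + 4/9 = 13/9
1 + 1/(13/9) = 1 + 9/13 = 22/13
8 + 1/(22/13) = 8 + 13/22 = 189/22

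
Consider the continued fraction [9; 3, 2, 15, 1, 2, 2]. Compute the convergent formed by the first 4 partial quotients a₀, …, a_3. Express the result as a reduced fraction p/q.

1003/108

a_0 = 9: 9/1
a_1 = 3: 28/3
a_2 = 2: 65/7
a_3 = 15: 1003/108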